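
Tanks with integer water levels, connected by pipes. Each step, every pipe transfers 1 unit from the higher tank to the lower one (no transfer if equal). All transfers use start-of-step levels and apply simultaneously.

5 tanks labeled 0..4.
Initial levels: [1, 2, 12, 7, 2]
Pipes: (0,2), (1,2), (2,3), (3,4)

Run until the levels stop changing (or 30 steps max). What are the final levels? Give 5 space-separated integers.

Step 1: flows [2->0,2->1,2->3,3->4] -> levels [2 3 9 7 3]
Step 2: flows [2->0,2->1,2->3,3->4] -> levels [3 4 6 7 4]
Step 3: flows [2->0,2->1,3->2,3->4] -> levels [4 5 5 5 5]
Step 4: flows [2->0,1=2,2=3,3=4] -> levels [5 5 4 5 5]
Step 5: flows [0->2,1->2,3->2,3=4] -> levels [4 4 7 4 5]
Step 6: flows [2->0,2->1,2->3,4->3] -> levels [5 5 4 6 4]
Step 7: flows [0->2,1->2,3->2,3->4] -> levels [4 4 7 4 5]
  -> period-2 cycle: step 7 state = step 5 state; never stabilizes
  -> state at step 30: (30-5) mod 2 = 1, same as step 6 -> [5 5 4 6 4]

Answer: 5 5 4 6 4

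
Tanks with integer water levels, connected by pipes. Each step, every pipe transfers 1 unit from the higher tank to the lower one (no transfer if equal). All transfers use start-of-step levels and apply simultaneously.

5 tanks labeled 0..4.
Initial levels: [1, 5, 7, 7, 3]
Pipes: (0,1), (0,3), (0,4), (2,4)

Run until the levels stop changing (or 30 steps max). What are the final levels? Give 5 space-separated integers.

Answer: 3 5 4 5 6

Derivation:
Step 1: flows [1->0,3->0,4->0,2->4] -> levels [4 4 6 6 3]
Step 2: flows [0=1,3->0,0->4,2->4] -> levels [4 4 5 5 5]
Step 3: flows [0=1,3->0,4->0,2=4] -> levels [6 4 5 4 4]
Step 4: flows [0->1,0->3,0->4,2->4] -> levels [3 5 4 5 6]
Step 5: flows [1->0,3->0,4->0,4->2] -> levels [6 4 5 4 4]
  -> period-2 cycle: step 5 state = step 3 state; never stabilizes
  -> state at step 30: (30-3) mod 2 = 1, same as step 4 -> [3 5 4 5 6]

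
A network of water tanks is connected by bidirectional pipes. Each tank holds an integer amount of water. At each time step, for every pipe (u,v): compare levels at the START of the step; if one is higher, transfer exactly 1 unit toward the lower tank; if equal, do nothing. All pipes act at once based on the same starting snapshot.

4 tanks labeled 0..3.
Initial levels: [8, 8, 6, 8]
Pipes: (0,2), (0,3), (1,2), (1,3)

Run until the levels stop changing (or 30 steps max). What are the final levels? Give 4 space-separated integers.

Step 1: flows [0->2,0=3,1->2,1=3] -> levels [7 7 8 8]
Step 2: flows [2->0,3->0,2->1,3->1] -> levels [9 9 6 6]
Step 3: flows [0->2,0->3,1->2,1->3] -> levels [7 7 8 8]
  -> period-2 cycle: step 3 state = step 1 state; never stabilizes
  -> state at step 30: (30-1) mod 2 = 1, same as step 2 -> [9 9 6 6]

Answer: 9 9 6 6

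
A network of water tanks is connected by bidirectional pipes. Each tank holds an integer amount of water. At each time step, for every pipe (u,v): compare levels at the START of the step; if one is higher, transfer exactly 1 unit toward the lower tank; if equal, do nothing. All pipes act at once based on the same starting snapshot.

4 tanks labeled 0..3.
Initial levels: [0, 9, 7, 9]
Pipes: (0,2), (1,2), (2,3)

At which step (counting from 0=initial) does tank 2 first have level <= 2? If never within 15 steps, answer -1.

Step 1: flows [2->0,1->2,3->2] -> levels [1 8 8 8]
Step 2: flows [2->0,1=2,2=3] -> levels [2 8 7 8]
Step 3: flows [2->0,1->2,3->2] -> levels [3 7 8 7]
Step 4: flows [2->0,2->1,2->3] -> levels [4 8 5 8]
Step 5: flows [2->0,1->2,3->2] -> levels [5 7 6 7]
Step 6: flows [2->0,1->2,3->2] -> levels [6 6 7 6]
Step 7: flows [2->0,2->1,2->3] -> levels [7 7 4 7]
Step 8: flows [0->2,1->2,3->2] -> levels [6 6 7 6]
  -> period-2 cycle (repeats step 6); tank 2 never drops to <=2
Tank 2 never reaches <=2 within 15 steps

Answer: -1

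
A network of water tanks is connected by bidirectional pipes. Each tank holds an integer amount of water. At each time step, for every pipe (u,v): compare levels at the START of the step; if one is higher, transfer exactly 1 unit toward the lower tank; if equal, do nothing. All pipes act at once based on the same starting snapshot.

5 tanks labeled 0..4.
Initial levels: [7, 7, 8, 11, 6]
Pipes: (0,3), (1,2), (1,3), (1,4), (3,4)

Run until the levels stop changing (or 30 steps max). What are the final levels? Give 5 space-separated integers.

Answer: 7 7 8 9 8

Derivation:
Step 1: flows [3->0,2->1,3->1,1->4,3->4] -> levels [8 8 7 8 8]
Step 2: flows [0=3,1->2,1=3,1=4,3=4] -> levels [8 7 8 8 8]
Step 3: flows [0=3,2->1,3->1,4->1,3=4] -> levels [8 10 7 7 7]
Step 4: flows [0->3,1->2,1->3,1->4,3=4] -> levels [7 7 8 9 8]
Step 5: flows [3->0,2->1,3->1,4->1,3->4] -> levels [8 10 7 6 8]
Step 6: flows [0->3,1->2,1->3,1->4,4->3] -> levels [7 7 8 9 8]
  -> period-2 cycle: step 6 state = step 4 state; never stabilizes
  -> state at step 30: (30-4) mod 2 = 0, same as step 4 -> [7 7 8 9 8]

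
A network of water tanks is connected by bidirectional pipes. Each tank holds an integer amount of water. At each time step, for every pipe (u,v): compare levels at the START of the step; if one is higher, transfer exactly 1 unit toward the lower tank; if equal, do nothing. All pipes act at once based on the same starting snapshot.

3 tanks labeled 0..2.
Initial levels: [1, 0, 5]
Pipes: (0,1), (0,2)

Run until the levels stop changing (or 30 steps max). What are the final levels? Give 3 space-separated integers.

Answer: 2 2 2

Derivation:
Step 1: flows [0->1,2->0] -> levels [1 1 4]
Step 2: flows [0=1,2->0] -> levels [2 1 3]
Step 3: flows [0->1,2->0] -> levels [2 2 2]
Step 4: flows [0=1,0=2] -> levels [2 2 2]
  -> stable (no change)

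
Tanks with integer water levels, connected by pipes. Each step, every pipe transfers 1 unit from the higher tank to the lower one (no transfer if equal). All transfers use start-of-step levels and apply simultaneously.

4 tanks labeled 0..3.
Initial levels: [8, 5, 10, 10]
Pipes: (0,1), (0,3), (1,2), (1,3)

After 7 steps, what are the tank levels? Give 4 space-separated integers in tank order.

Step 1: flows [0->1,3->0,2->1,3->1] -> levels [8 8 9 8]
Step 2: flows [0=1,0=3,2->1,1=3] -> levels [8 9 8 8]
Step 3: flows [1->0,0=3,1->2,1->3] -> levels [9 6 9 9]
Step 4: flows [0->1,0=3,2->1,3->1] -> levels [8 9 8 8]
  -> period-2 cycle: step 4 state = step 2 state
  -> state at step 7: (7-2) mod 2 = 1, same as step 3 -> [9 6 9 9]

Answer: 9 6 9 9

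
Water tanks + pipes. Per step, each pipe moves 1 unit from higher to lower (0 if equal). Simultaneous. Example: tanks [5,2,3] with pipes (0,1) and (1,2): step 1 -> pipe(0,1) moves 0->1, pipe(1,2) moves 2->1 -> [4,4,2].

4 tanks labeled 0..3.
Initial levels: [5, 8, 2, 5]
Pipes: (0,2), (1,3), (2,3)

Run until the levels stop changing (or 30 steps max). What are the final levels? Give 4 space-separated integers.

Answer: 4 6 6 4

Derivation:
Step 1: flows [0->2,1->3,3->2] -> levels [4 7 4 5]
Step 2: flows [0=2,1->3,3->2] -> levels [4 6 5 5]
Step 3: flows [2->0,1->3,2=3] -> levels [5 5 4 6]
Step 4: flows [0->2,3->1,3->2] -> levels [4 6 6 4]
Step 5: flows [2->0,1->3,2->3] -> levels [5 5 4 6]
  -> period-2 cycle: step 5 state = step 3 state; never stabilizes
  -> state at step 30: (30-3) mod 2 = 1, same as step 4 -> [4 6 6 4]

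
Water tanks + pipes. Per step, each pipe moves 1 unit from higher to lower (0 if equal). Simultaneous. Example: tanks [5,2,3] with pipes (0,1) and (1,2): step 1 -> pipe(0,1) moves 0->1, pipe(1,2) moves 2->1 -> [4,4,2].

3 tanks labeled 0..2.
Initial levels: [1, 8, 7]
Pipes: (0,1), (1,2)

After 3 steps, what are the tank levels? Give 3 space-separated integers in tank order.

Answer: 4 6 6

Derivation:
Step 1: flows [1->0,1->2] -> levels [2 6 8]
Step 2: flows [1->0,2->1] -> levels [3 6 7]
Step 3: flows [1->0,2->1] -> levels [4 6 6]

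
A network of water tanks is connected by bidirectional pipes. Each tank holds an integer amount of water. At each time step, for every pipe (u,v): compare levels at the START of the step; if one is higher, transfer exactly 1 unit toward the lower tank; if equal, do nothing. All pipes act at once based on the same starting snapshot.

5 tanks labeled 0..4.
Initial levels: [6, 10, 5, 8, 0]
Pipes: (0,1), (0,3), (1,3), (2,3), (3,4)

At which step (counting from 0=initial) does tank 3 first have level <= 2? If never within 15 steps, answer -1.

Answer: -1

Derivation:
Step 1: flows [1->0,3->0,1->3,3->2,3->4] -> levels [8 8 6 6 1]
Step 2: flows [0=1,0->3,1->3,2=3,3->4] -> levels [7 7 6 7 2]
Step 3: flows [0=1,0=3,1=3,3->2,3->4] -> levels [7 7 7 5 3]
Step 4: flows [0=1,0->3,1->3,2->3,3->4] -> levels [6 6 6 7 4]
Step 5: flows [0=1,3->0,3->1,3->2,3->4] -> levels [7 7 7 3 5]
Step 6: flows [0=1,0->3,1->3,2->3,4->3] -> levels [6 6 6 7 4]
  -> period-2 cycle (repeats step 4); tank 3 never drops to <=2
Tank 3 never reaches <=2 within 15 steps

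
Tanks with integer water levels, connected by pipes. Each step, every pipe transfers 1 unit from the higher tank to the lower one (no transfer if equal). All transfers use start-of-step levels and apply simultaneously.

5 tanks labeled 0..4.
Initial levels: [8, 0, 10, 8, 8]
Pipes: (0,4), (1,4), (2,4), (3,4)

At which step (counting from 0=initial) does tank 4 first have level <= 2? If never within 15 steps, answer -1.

Step 1: flows [0=4,4->1,2->4,3=4] -> levels [8 1 9 8 8]
Step 2: flows [0=4,4->1,2->4,3=4] -> levels [8 2 8 8 8]
Step 3: flows [0=4,4->1,2=4,3=4] -> levels [8 3 8 8 7]
Step 4: flows [0->4,4->1,2->4,3->4] -> levels [7 4 7 7 9]
Step 5: flows [4->0,4->1,4->2,4->3] -> levels [8 5 8 8 5]
Step 6: flows [0->4,1=4,2->4,3->4] -> levels [7 5 7 7 8]
Step 7: flows [4->0,4->1,4->2,4->3] -> levels [8 6 8 8 4]
Step 8: flows [0->4,1->4,2->4,3->4] -> levels [7 5 7 7 8]
  -> period-2 cycle (repeats step 6); tank 4 never drops to <=2
Tank 4 never reaches <=2 within 15 steps

Answer: -1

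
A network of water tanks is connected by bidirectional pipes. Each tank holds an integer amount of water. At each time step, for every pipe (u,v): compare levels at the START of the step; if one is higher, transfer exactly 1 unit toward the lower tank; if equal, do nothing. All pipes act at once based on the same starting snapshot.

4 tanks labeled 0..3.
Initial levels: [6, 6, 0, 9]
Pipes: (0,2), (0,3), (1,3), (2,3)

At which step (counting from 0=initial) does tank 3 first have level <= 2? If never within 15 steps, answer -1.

Answer: -1

Derivation:
Step 1: flows [0->2,3->0,3->1,3->2] -> levels [6 7 2 6]
Step 2: flows [0->2,0=3,1->3,3->2] -> levels [5 6 4 6]
Step 3: flows [0->2,3->0,1=3,3->2] -> levels [5 6 6 4]
Step 4: flows [2->0,0->3,1->3,2->3] -> levels [5 5 4 7]
Step 5: flows [0->2,3->0,3->1,3->2] -> levels [5 6 6 4]
  -> period-2 cycle (repeats step 3); tank 3 never drops to <=2
Tank 3 never reaches <=2 within 15 steps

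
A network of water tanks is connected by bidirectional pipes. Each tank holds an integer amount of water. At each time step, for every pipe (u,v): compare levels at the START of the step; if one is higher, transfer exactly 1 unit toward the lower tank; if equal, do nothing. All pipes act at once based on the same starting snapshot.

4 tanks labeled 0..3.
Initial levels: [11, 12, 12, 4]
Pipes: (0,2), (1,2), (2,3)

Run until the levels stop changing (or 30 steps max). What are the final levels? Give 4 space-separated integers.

Answer: 10 10 11 8

Derivation:
Step 1: flows [2->0,1=2,2->3] -> levels [12 12 10 5]
Step 2: flows [0->2,1->2,2->3] -> levels [11 11 11 6]
Step 3: flows [0=2,1=2,2->3] -> levels [11 11 10 7]
Step 4: flows [0->2,1->2,2->3] -> levels [10 10 11 8]
Step 5: flows [2->0,2->1,2->3] -> levels [11 11 8 9]
Step 6: flows [0->2,1->2,3->2] -> levels [10 10 11 8]
  -> period-2 cycle: step 6 state = step 4 state; never stabilizes
  -> state at step 30: (30-4) mod 2 = 0, same as step 4 -> [10 10 11 8]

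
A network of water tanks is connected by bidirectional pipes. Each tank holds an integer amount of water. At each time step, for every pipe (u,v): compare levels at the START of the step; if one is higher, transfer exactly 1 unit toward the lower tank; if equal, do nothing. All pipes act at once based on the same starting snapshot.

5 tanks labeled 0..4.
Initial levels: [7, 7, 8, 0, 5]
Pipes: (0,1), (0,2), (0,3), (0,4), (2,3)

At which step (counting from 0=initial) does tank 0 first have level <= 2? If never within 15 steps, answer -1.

Answer: -1

Derivation:
Step 1: flows [0=1,2->0,0->3,0->4,2->3] -> levels [6 7 6 2 6]
Step 2: flows [1->0,0=2,0->3,0=4,2->3] -> levels [6 6 5 4 6]
Step 3: flows [0=1,0->2,0->3,0=4,2->3] -> levels [4 6 5 6 6]
Step 4: flows [1->0,2->0,3->0,4->0,3->2] -> levels [8 5 5 4 5]
Step 5: flows [0->1,0->2,0->3,0->4,2->3] -> levels [4 6 5 6 6]
  -> period-2 cycle (repeats step 3); tank 0 never drops to <=2
Tank 0 never reaches <=2 within 15 steps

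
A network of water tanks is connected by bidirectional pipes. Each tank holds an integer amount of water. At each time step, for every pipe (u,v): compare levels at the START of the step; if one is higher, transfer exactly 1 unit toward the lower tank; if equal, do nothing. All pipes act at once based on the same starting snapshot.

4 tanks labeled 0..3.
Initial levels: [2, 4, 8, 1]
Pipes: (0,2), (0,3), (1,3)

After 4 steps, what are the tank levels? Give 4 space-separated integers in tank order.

Step 1: flows [2->0,0->3,1->3] -> levels [2 3 7 3]
Step 2: flows [2->0,3->0,1=3] -> levels [4 3 6 2]
Step 3: flows [2->0,0->3,1->3] -> levels [4 2 5 4]
Step 4: flows [2->0,0=3,3->1] -> levels [5 3 4 3]

Answer: 5 3 4 3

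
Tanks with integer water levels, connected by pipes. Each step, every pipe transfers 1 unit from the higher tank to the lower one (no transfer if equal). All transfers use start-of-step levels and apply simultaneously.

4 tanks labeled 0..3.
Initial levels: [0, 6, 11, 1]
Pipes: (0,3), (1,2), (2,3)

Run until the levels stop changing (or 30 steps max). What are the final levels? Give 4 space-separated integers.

Step 1: flows [3->0,2->1,2->3] -> levels [1 7 9 1]
Step 2: flows [0=3,2->1,2->3] -> levels [1 8 7 2]
Step 3: flows [3->0,1->2,2->3] -> levels [2 7 7 2]
Step 4: flows [0=3,1=2,2->3] -> levels [2 7 6 3]
Step 5: flows [3->0,1->2,2->3] -> levels [3 6 6 3]
Step 6: flows [0=3,1=2,2->3] -> levels [3 6 5 4]
Step 7: flows [3->0,1->2,2->3] -> levels [4 5 5 4]
Step 8: flows [0=3,1=2,2->3] -> levels [4 5 4 5]
Step 9: flows [3->0,1->2,3->2] -> levels [5 4 6 3]
Step 10: flows [0->3,2->1,2->3] -> levels [4 5 4 5]
  -> period-2 cycle: step 10 state = step 8 state; never stabilizes
  -> state at step 30: (30-8) mod 2 = 0, same as step 8 -> [4 5 4 5]

Answer: 4 5 4 5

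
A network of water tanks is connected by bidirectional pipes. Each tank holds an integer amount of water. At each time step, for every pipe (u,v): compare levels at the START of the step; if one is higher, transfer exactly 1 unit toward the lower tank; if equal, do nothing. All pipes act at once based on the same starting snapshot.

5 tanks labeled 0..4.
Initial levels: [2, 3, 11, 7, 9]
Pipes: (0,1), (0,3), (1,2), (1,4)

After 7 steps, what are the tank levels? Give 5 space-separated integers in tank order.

Step 1: flows [1->0,3->0,2->1,4->1] -> levels [4 4 10 6 8]
Step 2: flows [0=1,3->0,2->1,4->1] -> levels [5 6 9 5 7]
Step 3: flows [1->0,0=3,2->1,4->1] -> levels [6 7 8 5 6]
Step 4: flows [1->0,0->3,2->1,1->4] -> levels [6 6 7 6 7]
Step 5: flows [0=1,0=3,2->1,4->1] -> levels [6 8 6 6 6]
Step 6: flows [1->0,0=3,1->2,1->4] -> levels [7 5 7 6 7]
Step 7: flows [0->1,0->3,2->1,4->1] -> levels [5 8 6 7 6]

Answer: 5 8 6 7 6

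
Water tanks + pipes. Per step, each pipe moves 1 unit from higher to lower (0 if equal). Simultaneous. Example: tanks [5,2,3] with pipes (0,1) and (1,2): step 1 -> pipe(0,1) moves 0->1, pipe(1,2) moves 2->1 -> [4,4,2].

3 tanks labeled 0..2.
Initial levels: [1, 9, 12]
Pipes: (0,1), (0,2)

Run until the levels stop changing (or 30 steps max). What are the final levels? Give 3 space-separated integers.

Answer: 6 8 8

Derivation:
Step 1: flows [1->0,2->0] -> levels [3 8 11]
Step 2: flows [1->0,2->0] -> levels [5 7 10]
Step 3: flows [1->0,2->0] -> levels [7 6 9]
Step 4: flows [0->1,2->0] -> levels [7 7 8]
Step 5: flows [0=1,2->0] -> levels [8 7 7]
Step 6: flows [0->1,0->2] -> levels [6 8 8]
Step 7: flows [1->0,2->0] -> levels [8 7 7]
  -> period-2 cycle: step 7 state = step 5 state; never stabilizes
  -> state at step 30: (30-5) mod 2 = 1, same as step 6 -> [6 8 8]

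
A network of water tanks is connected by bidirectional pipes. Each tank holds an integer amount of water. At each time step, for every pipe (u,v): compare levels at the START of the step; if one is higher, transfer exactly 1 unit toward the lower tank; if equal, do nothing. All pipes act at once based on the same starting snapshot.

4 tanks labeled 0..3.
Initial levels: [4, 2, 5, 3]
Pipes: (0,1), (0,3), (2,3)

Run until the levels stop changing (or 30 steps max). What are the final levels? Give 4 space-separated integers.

Step 1: flows [0->1,0->3,2->3] -> levels [2 3 4 5]
Step 2: flows [1->0,3->0,3->2] -> levels [4 2 5 3]
  -> period-2 cycle: step 2 state = step 0 state; never stabilizes
  -> state at step 30: (30-0) mod 2 = 0, same as step 0 -> [4 2 5 3]

Answer: 4 2 5 3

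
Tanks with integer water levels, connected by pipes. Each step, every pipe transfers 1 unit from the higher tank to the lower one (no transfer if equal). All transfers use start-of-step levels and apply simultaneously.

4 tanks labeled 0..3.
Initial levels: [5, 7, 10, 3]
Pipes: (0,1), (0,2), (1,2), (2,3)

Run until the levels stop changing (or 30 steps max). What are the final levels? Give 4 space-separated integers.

Answer: 7 7 4 7

Derivation:
Step 1: flows [1->0,2->0,2->1,2->3] -> levels [7 7 7 4]
Step 2: flows [0=1,0=2,1=2,2->3] -> levels [7 7 6 5]
Step 3: flows [0=1,0->2,1->2,2->3] -> levels [6 6 7 6]
Step 4: flows [0=1,2->0,2->1,2->3] -> levels [7 7 4 7]
Step 5: flows [0=1,0->2,1->2,3->2] -> levels [6 6 7 6]
  -> period-2 cycle: step 5 state = step 3 state; never stabilizes
  -> state at step 30: (30-3) mod 2 = 1, same as step 4 -> [7 7 4 7]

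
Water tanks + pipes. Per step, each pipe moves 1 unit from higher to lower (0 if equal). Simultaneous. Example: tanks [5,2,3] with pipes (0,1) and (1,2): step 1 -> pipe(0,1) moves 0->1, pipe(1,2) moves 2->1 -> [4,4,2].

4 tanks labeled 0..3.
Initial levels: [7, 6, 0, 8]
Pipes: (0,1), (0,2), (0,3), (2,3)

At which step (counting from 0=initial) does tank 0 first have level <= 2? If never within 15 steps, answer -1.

Step 1: flows [0->1,0->2,3->0,3->2] -> levels [6 7 2 6]
Step 2: flows [1->0,0->2,0=3,3->2] -> levels [6 6 4 5]
Step 3: flows [0=1,0->2,0->3,3->2] -> levels [4 6 6 5]
Step 4: flows [1->0,2->0,3->0,2->3] -> levels [7 5 4 5]
Step 5: flows [0->1,0->2,0->3,3->2] -> levels [4 6 6 5]
  -> period-2 cycle (repeats step 3); tank 0 never drops to <=2
Tank 0 never reaches <=2 within 15 steps

Answer: -1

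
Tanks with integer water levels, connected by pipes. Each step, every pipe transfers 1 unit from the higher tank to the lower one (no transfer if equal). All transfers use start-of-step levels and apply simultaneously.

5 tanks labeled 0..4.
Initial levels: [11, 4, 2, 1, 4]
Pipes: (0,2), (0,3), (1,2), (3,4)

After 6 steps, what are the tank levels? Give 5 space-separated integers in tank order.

Step 1: flows [0->2,0->3,1->2,4->3] -> levels [9 3 4 3 3]
Step 2: flows [0->2,0->3,2->1,3=4] -> levels [7 4 4 4 3]
Step 3: flows [0->2,0->3,1=2,3->4] -> levels [5 4 5 4 4]
Step 4: flows [0=2,0->3,2->1,3=4] -> levels [4 5 4 5 4]
Step 5: flows [0=2,3->0,1->2,3->4] -> levels [5 4 5 3 5]
Step 6: flows [0=2,0->3,2->1,4->3] -> levels [4 5 4 5 4]

Answer: 4 5 4 5 4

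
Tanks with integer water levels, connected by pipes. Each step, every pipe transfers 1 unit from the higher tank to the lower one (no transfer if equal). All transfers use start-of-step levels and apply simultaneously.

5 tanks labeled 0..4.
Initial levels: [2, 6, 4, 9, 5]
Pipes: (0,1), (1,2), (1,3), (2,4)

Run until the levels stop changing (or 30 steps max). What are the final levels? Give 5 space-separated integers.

Answer: 5 7 4 5 5

Derivation:
Step 1: flows [1->0,1->2,3->1,4->2] -> levels [3 5 6 8 4]
Step 2: flows [1->0,2->1,3->1,2->4] -> levels [4 6 4 7 5]
Step 3: flows [1->0,1->2,3->1,4->2] -> levels [5 5 6 6 4]
Step 4: flows [0=1,2->1,3->1,2->4] -> levels [5 7 4 5 5]
Step 5: flows [1->0,1->2,1->3,4->2] -> levels [6 4 6 6 4]
Step 6: flows [0->1,2->1,3->1,2->4] -> levels [5 7 4 5 5]
  -> period-2 cycle: step 6 state = step 4 state; never stabilizes
  -> state at step 30: (30-4) mod 2 = 0, same as step 4 -> [5 7 4 5 5]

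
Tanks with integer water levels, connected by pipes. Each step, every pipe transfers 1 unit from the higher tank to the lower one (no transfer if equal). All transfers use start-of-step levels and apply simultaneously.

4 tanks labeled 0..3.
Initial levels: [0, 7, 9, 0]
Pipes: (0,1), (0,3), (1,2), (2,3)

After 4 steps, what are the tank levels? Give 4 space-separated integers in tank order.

Step 1: flows [1->0,0=3,2->1,2->3] -> levels [1 7 7 1]
Step 2: flows [1->0,0=3,1=2,2->3] -> levels [2 6 6 2]
Step 3: flows [1->0,0=3,1=2,2->3] -> levels [3 5 5 3]
Step 4: flows [1->0,0=3,1=2,2->3] -> levels [4 4 4 4]

Answer: 4 4 4 4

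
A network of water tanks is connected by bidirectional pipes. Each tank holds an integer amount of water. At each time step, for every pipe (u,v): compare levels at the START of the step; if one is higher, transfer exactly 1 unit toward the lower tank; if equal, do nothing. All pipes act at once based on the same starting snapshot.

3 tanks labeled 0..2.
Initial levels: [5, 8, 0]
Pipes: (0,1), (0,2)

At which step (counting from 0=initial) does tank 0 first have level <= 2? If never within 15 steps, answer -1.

Answer: -1

Derivation:
Step 1: flows [1->0,0->2] -> levels [5 7 1]
Step 2: flows [1->0,0->2] -> levels [5 6 2]
Step 3: flows [1->0,0->2] -> levels [5 5 3]
Step 4: flows [0=1,0->2] -> levels [4 5 4]
Step 5: flows [1->0,0=2] -> levels [5 4 4]
Step 6: flows [0->1,0->2] -> levels [3 5 5]
Step 7: flows [1->0,2->0] -> levels [5 4 4]
  -> period-2 cycle (repeats step 5); tank 0 never drops to <=2
Tank 0 never reaches <=2 within 15 steps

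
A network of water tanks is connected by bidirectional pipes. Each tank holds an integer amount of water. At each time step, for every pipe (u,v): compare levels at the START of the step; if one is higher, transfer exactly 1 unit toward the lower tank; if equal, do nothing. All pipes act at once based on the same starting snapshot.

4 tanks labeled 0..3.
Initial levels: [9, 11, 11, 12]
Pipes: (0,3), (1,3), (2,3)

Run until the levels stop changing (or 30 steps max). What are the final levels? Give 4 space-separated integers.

Answer: 9 11 11 12

Derivation:
Step 1: flows [3->0,3->1,3->2] -> levels [10 12 12 9]
Step 2: flows [0->3,1->3,2->3] -> levels [9 11 11 12]
  -> period-2 cycle: step 2 state = step 0 state; never stabilizes
  -> state at step 30: (30-0) mod 2 = 0, same as step 0 -> [9 11 11 12]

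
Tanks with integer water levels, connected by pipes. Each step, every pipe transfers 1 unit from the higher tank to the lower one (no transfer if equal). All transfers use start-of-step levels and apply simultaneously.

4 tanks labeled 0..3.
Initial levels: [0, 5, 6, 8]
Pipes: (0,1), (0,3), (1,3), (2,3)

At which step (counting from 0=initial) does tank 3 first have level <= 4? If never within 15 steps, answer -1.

Step 1: flows [1->0,3->0,3->1,3->2] -> levels [2 5 7 5]
Step 2: flows [1->0,3->0,1=3,2->3] -> levels [4 4 6 5]
Step 3: flows [0=1,3->0,3->1,2->3] -> levels [5 5 5 4]
Tank 3 first reaches <=4 at step 3

Answer: 3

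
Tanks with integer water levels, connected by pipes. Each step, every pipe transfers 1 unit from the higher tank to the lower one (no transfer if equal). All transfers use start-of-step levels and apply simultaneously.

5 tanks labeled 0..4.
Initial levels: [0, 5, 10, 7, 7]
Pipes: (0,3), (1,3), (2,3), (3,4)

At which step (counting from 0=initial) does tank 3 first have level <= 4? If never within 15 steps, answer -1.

Answer: 5

Derivation:
Step 1: flows [3->0,3->1,2->3,3=4] -> levels [1 6 9 6 7]
Step 2: flows [3->0,1=3,2->3,4->3] -> levels [2 6 8 7 6]
Step 3: flows [3->0,3->1,2->3,3->4] -> levels [3 7 7 5 7]
Step 4: flows [3->0,1->3,2->3,4->3] -> levels [4 6 6 7 6]
Step 5: flows [3->0,3->1,3->2,3->4] -> levels [5 7 7 3 7]
Tank 3 first reaches <=4 at step 5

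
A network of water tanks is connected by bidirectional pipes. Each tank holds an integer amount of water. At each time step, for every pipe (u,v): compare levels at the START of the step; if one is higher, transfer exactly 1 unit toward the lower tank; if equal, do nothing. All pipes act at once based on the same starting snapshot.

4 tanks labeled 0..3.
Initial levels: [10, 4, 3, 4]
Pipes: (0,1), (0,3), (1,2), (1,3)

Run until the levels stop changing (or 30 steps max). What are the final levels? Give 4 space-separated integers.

Step 1: flows [0->1,0->3,1->2,1=3] -> levels [8 4 4 5]
Step 2: flows [0->1,0->3,1=2,3->1] -> levels [6 6 4 5]
Step 3: flows [0=1,0->3,1->2,1->3] -> levels [5 4 5 7]
Step 4: flows [0->1,3->0,2->1,3->1] -> levels [5 7 4 5]
Step 5: flows [1->0,0=3,1->2,1->3] -> levels [6 4 5 6]
Step 6: flows [0->1,0=3,2->1,3->1] -> levels [5 7 4 5]
  -> period-2 cycle: step 6 state = step 4 state; never stabilizes
  -> state at step 30: (30-4) mod 2 = 0, same as step 4 -> [5 7 4 5]

Answer: 5 7 4 5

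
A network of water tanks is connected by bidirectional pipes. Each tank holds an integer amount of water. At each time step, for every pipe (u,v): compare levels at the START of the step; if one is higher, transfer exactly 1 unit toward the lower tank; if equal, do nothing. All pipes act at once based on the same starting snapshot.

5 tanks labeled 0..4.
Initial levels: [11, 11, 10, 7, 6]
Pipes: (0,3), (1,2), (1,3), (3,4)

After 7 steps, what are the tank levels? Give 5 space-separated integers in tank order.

Answer: 9 10 9 8 9

Derivation:
Step 1: flows [0->3,1->2,1->3,3->4] -> levels [10 9 11 8 7]
Step 2: flows [0->3,2->1,1->3,3->4] -> levels [9 9 10 9 8]
Step 3: flows [0=3,2->1,1=3,3->4] -> levels [9 10 9 8 9]
Step 4: flows [0->3,1->2,1->3,4->3] -> levels [8 8 10 11 8]
Step 5: flows [3->0,2->1,3->1,3->4] -> levels [9 10 9 8 9]
  -> period-2 cycle: step 5 state = step 3 state
  -> state at step 7: (7-3) mod 2 = 0, same as step 3 -> [9 10 9 8 9]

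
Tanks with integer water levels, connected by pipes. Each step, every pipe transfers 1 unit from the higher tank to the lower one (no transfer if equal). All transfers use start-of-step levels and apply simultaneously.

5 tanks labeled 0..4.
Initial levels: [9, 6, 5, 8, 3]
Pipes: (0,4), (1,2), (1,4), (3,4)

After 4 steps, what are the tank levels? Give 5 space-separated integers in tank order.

Answer: 6 5 6 6 8

Derivation:
Step 1: flows [0->4,1->2,1->4,3->4] -> levels [8 4 6 7 6]
Step 2: flows [0->4,2->1,4->1,3->4] -> levels [7 6 5 6 7]
Step 3: flows [0=4,1->2,4->1,4->3] -> levels [7 6 6 7 5]
Step 4: flows [0->4,1=2,1->4,3->4] -> levels [6 5 6 6 8]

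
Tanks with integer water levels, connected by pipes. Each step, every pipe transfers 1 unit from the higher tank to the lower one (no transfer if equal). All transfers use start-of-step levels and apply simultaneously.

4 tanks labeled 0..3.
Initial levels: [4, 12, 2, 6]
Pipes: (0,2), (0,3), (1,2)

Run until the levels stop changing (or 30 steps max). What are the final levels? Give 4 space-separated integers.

Answer: 7 7 5 5

Derivation:
Step 1: flows [0->2,3->0,1->2] -> levels [4 11 4 5]
Step 2: flows [0=2,3->0,1->2] -> levels [5 10 5 4]
Step 3: flows [0=2,0->3,1->2] -> levels [4 9 6 5]
Step 4: flows [2->0,3->0,1->2] -> levels [6 8 6 4]
Step 5: flows [0=2,0->3,1->2] -> levels [5 7 7 5]
Step 6: flows [2->0,0=3,1=2] -> levels [6 7 6 5]
Step 7: flows [0=2,0->3,1->2] -> levels [5 6 7 6]
Step 8: flows [2->0,3->0,2->1] -> levels [7 7 5 5]
Step 9: flows [0->2,0->3,1->2] -> levels [5 6 7 6]
  -> period-2 cycle: step 9 state = step 7 state; never stabilizes
  -> state at step 30: (30-7) mod 2 = 1, same as step 8 -> [7 7 5 5]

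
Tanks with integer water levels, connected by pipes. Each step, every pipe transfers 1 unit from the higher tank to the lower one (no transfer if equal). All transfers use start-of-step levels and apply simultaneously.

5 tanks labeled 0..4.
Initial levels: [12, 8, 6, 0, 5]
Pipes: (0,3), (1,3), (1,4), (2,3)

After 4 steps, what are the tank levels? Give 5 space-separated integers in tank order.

Step 1: flows [0->3,1->3,1->4,2->3] -> levels [11 6 5 3 6]
Step 2: flows [0->3,1->3,1=4,2->3] -> levels [10 5 4 6 6]
Step 3: flows [0->3,3->1,4->1,3->2] -> levels [9 7 5 5 5]
Step 4: flows [0->3,1->3,1->4,2=3] -> levels [8 5 5 7 6]

Answer: 8 5 5 7 6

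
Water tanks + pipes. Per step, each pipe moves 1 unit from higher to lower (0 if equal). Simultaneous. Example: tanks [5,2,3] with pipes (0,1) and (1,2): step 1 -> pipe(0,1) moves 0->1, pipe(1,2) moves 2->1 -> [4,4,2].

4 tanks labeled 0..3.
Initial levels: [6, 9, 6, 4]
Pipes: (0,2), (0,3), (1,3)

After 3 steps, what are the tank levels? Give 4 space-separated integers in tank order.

Step 1: flows [0=2,0->3,1->3] -> levels [5 8 6 6]
Step 2: flows [2->0,3->0,1->3] -> levels [7 7 5 6]
Step 3: flows [0->2,0->3,1->3] -> levels [5 6 6 8]

Answer: 5 6 6 8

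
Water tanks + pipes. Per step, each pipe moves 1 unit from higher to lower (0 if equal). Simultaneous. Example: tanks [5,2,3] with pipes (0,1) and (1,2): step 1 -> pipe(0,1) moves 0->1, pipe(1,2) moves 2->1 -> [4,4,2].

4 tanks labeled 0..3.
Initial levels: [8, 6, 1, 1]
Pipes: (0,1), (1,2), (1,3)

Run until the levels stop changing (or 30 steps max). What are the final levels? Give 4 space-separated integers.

Step 1: flows [0->1,1->2,1->3] -> levels [7 5 2 2]
Step 2: flows [0->1,1->2,1->3] -> levels [6 4 3 3]
Step 3: flows [0->1,1->2,1->3] -> levels [5 3 4 4]
Step 4: flows [0->1,2->1,3->1] -> levels [4 6 3 3]
Step 5: flows [1->0,1->2,1->3] -> levels [5 3 4 4]
  -> period-2 cycle: step 5 state = step 3 state; never stabilizes
  -> state at step 30: (30-3) mod 2 = 1, same as step 4 -> [4 6 3 3]

Answer: 4 6 3 3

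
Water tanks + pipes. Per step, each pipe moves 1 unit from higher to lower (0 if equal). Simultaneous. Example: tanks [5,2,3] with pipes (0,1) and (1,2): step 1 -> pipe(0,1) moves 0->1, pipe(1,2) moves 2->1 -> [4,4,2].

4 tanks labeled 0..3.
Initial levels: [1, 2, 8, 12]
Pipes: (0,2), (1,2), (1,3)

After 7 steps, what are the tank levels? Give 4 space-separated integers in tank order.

Step 1: flows [2->0,2->1,3->1] -> levels [2 4 6 11]
Step 2: flows [2->0,2->1,3->1] -> levels [3 6 4 10]
Step 3: flows [2->0,1->2,3->1] -> levels [4 6 4 9]
Step 4: flows [0=2,1->2,3->1] -> levels [4 6 5 8]
Step 5: flows [2->0,1->2,3->1] -> levels [5 6 5 7]
Step 6: flows [0=2,1->2,3->1] -> levels [5 6 6 6]
Step 7: flows [2->0,1=2,1=3] -> levels [6 6 5 6]

Answer: 6 6 5 6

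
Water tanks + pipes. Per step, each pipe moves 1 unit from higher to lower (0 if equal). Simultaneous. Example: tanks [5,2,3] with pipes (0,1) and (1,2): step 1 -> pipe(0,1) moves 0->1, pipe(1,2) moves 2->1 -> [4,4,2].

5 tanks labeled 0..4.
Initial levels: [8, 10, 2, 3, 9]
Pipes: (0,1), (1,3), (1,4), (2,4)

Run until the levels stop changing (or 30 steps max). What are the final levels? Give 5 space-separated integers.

Step 1: flows [1->0,1->3,1->4,4->2] -> levels [9 7 3 4 9]
Step 2: flows [0->1,1->3,4->1,4->2] -> levels [8 8 4 5 7]
Step 3: flows [0=1,1->3,1->4,4->2] -> levels [8 6 5 6 7]
Step 4: flows [0->1,1=3,4->1,4->2] -> levels [7 8 6 6 5]
Step 5: flows [1->0,1->3,1->4,2->4] -> levels [8 5 5 7 7]
Step 6: flows [0->1,3->1,4->1,4->2] -> levels [7 8 6 6 5]
  -> period-2 cycle: step 6 state = step 4 state; never stabilizes
  -> state at step 30: (30-4) mod 2 = 0, same as step 4 -> [7 8 6 6 5]

Answer: 7 8 6 6 5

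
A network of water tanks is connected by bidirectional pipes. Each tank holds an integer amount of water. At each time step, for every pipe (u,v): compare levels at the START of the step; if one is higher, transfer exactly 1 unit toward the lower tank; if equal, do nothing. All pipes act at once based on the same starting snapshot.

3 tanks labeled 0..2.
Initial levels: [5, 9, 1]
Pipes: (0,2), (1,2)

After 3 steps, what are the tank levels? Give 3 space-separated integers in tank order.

Answer: 4 6 5

Derivation:
Step 1: flows [0->2,1->2] -> levels [4 8 3]
Step 2: flows [0->2,1->2] -> levels [3 7 5]
Step 3: flows [2->0,1->2] -> levels [4 6 5]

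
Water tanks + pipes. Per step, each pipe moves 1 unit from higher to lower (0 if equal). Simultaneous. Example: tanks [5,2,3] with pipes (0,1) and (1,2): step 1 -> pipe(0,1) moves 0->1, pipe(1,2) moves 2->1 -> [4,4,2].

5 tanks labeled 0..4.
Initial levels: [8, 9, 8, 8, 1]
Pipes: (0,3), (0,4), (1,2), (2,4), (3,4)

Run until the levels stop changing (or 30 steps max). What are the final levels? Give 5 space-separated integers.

Answer: 6 8 6 6 8

Derivation:
Step 1: flows [0=3,0->4,1->2,2->4,3->4] -> levels [7 8 8 7 4]
Step 2: flows [0=3,0->4,1=2,2->4,3->4] -> levels [6 8 7 6 7]
Step 3: flows [0=3,4->0,1->2,2=4,4->3] -> levels [7 7 8 7 5]
Step 4: flows [0=3,0->4,2->1,2->4,3->4] -> levels [6 8 6 6 8]
Step 5: flows [0=3,4->0,1->2,4->2,4->3] -> levels [7 7 8 7 5]
  -> period-2 cycle: step 5 state = step 3 state; never stabilizes
  -> state at step 30: (30-3) mod 2 = 1, same as step 4 -> [6 8 6 6 8]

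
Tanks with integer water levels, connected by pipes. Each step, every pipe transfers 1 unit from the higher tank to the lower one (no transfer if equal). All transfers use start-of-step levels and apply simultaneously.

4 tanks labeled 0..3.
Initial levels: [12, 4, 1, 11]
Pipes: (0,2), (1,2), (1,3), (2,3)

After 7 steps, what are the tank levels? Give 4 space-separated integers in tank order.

Step 1: flows [0->2,1->2,3->1,3->2] -> levels [11 4 4 9]
Step 2: flows [0->2,1=2,3->1,3->2] -> levels [10 5 6 7]
Step 3: flows [0->2,2->1,3->1,3->2] -> levels [9 7 7 5]
Step 4: flows [0->2,1=2,1->3,2->3] -> levels [8 6 7 7]
Step 5: flows [0->2,2->1,3->1,2=3] -> levels [7 8 7 6]
Step 6: flows [0=2,1->2,1->3,2->3] -> levels [7 6 7 8]
Step 7: flows [0=2,2->1,3->1,3->2] -> levels [7 8 7 6]

Answer: 7 8 7 6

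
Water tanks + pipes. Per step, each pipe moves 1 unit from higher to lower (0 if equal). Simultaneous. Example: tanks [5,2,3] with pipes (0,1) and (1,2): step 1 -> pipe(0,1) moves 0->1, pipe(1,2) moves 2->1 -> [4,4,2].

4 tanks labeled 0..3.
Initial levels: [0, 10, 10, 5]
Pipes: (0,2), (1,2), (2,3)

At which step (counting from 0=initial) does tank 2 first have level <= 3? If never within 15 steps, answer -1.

Step 1: flows [2->0,1=2,2->3] -> levels [1 10 8 6]
Step 2: flows [2->0,1->2,2->3] -> levels [2 9 7 7]
Step 3: flows [2->0,1->2,2=3] -> levels [3 8 7 7]
Step 4: flows [2->0,1->2,2=3] -> levels [4 7 7 7]
Step 5: flows [2->0,1=2,2=3] -> levels [5 7 6 7]
Step 6: flows [2->0,1->2,3->2] -> levels [6 6 7 6]
Step 7: flows [2->0,2->1,2->3] -> levels [7 7 4 7]
Step 8: flows [0->2,1->2,3->2] -> levels [6 6 7 6]
  -> period-2 cycle (repeats step 6); tank 2 never drops to <=3
Tank 2 never reaches <=3 within 15 steps

Answer: -1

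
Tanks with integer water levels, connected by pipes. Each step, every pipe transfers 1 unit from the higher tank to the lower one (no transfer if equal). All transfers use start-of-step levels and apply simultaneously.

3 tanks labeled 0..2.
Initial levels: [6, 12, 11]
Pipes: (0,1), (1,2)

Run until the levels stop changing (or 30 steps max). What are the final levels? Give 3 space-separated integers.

Answer: 10 9 10

Derivation:
Step 1: flows [1->0,1->2] -> levels [7 10 12]
Step 2: flows [1->0,2->1] -> levels [8 10 11]
Step 3: flows [1->0,2->1] -> levels [9 10 10]
Step 4: flows [1->0,1=2] -> levels [10 9 10]
Step 5: flows [0->1,2->1] -> levels [9 11 9]
Step 6: flows [1->0,1->2] -> levels [10 9 10]
  -> period-2 cycle: step 6 state = step 4 state; never stabilizes
  -> state at step 30: (30-4) mod 2 = 0, same as step 4 -> [10 9 10]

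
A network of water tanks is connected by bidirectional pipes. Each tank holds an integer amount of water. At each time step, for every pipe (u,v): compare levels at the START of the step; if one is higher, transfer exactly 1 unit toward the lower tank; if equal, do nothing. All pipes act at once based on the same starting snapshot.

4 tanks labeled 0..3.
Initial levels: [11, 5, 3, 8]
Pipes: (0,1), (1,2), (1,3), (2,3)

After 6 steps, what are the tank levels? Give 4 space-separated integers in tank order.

Step 1: flows [0->1,1->2,3->1,3->2] -> levels [10 6 5 6]
Step 2: flows [0->1,1->2,1=3,3->2] -> levels [9 6 7 5]
Step 3: flows [0->1,2->1,1->3,2->3] -> levels [8 7 5 7]
Step 4: flows [0->1,1->2,1=3,3->2] -> levels [7 7 7 6]
Step 5: flows [0=1,1=2,1->3,2->3] -> levels [7 6 6 8]
Step 6: flows [0->1,1=2,3->1,3->2] -> levels [6 8 7 6]

Answer: 6 8 7 6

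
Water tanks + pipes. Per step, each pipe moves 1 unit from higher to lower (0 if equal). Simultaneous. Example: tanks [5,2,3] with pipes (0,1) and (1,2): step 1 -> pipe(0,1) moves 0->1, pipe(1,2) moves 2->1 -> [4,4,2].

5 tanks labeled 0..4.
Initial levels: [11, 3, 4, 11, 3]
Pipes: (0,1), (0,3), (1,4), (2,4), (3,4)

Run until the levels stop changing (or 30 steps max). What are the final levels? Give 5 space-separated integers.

Answer: 5 8 7 8 4

Derivation:
Step 1: flows [0->1,0=3,1=4,2->4,3->4] -> levels [10 4 3 10 5]
Step 2: flows [0->1,0=3,4->1,4->2,3->4] -> levels [9 6 4 9 4]
Step 3: flows [0->1,0=3,1->4,2=4,3->4] -> levels [8 6 4 8 6]
Step 4: flows [0->1,0=3,1=4,4->2,3->4] -> levels [7 7 5 7 6]
Step 5: flows [0=1,0=3,1->4,4->2,3->4] -> levels [7 6 6 6 7]
Step 6: flows [0->1,0->3,4->1,4->2,4->3] -> levels [5 8 7 8 4]
Step 7: flows [1->0,3->0,1->4,2->4,3->4] -> levels [7 6 6 6 7]
  -> period-2 cycle: step 7 state = step 5 state; never stabilizes
  -> state at step 30: (30-5) mod 2 = 1, same as step 6 -> [5 8 7 8 4]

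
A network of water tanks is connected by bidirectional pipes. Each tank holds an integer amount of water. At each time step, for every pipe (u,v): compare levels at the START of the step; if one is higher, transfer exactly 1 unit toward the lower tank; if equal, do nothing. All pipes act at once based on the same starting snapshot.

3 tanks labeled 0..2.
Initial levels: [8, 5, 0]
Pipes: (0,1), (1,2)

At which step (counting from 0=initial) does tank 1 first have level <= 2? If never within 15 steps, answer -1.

Answer: -1

Derivation:
Step 1: flows [0->1,1->2] -> levels [7 5 1]
Step 2: flows [0->1,1->2] -> levels [6 5 2]
Step 3: flows [0->1,1->2] -> levels [5 5 3]
Step 4: flows [0=1,1->2] -> levels [5 4 4]
Step 5: flows [0->1,1=2] -> levels [4 5 4]
Step 6: flows [1->0,1->2] -> levels [5 3 5]
Step 7: flows [0->1,2->1] -> levels [4 5 4]
  -> period-2 cycle (repeats step 5); tank 1 never drops to <=2
Tank 1 never reaches <=2 within 15 steps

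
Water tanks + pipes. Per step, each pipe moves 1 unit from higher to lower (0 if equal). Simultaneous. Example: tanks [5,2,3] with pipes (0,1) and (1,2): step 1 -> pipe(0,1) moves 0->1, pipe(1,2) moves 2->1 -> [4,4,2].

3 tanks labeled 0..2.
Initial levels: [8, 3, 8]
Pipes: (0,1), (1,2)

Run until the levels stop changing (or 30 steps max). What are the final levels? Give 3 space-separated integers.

Answer: 6 7 6

Derivation:
Step 1: flows [0->1,2->1] -> levels [7 5 7]
Step 2: flows [0->1,2->1] -> levels [6 7 6]
Step 3: flows [1->0,1->2] -> levels [7 5 7]
  -> period-2 cycle: step 3 state = step 1 state; never stabilizes
  -> state at step 30: (30-1) mod 2 = 1, same as step 2 -> [6 7 6]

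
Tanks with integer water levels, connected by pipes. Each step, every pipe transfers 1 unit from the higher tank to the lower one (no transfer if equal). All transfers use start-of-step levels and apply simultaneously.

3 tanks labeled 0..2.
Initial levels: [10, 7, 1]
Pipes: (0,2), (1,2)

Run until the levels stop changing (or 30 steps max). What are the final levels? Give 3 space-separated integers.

Answer: 6 6 6

Derivation:
Step 1: flows [0->2,1->2] -> levels [9 6 3]
Step 2: flows [0->2,1->2] -> levels [8 5 5]
Step 3: flows [0->2,1=2] -> levels [7 5 6]
Step 4: flows [0->2,2->1] -> levels [6 6 6]
Step 5: flows [0=2,1=2] -> levels [6 6 6]
  -> stable (no change)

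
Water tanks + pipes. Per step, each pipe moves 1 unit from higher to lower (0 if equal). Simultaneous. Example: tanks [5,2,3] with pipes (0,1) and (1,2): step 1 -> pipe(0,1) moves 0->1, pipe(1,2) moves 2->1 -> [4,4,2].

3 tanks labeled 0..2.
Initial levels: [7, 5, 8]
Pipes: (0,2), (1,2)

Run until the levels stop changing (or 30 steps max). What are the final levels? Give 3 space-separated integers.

Answer: 6 6 8

Derivation:
Step 1: flows [2->0,2->1] -> levels [8 6 6]
Step 2: flows [0->2,1=2] -> levels [7 6 7]
Step 3: flows [0=2,2->1] -> levels [7 7 6]
Step 4: flows [0->2,1->2] -> levels [6 6 8]
Step 5: flows [2->0,2->1] -> levels [7 7 6]
  -> period-2 cycle: step 5 state = step 3 state; never stabilizes
  -> state at step 30: (30-3) mod 2 = 1, same as step 4 -> [6 6 8]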